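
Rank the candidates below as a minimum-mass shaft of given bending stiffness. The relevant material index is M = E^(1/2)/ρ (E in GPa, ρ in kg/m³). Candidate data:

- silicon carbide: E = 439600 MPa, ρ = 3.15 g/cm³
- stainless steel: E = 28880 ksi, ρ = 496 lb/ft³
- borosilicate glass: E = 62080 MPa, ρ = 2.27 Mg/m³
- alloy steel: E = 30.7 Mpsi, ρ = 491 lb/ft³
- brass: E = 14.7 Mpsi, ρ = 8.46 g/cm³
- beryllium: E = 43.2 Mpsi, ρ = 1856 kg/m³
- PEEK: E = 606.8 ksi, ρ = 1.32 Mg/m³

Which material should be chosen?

Normalizing units and computing the index:
  silicon carbide: E = 439.6 GPa, ρ = 3150 kg/m³
  stainless steel: E = 199.1 GPa, ρ = 7945 kg/m³
  borosilicate glass: E = 62.08 GPa, ρ = 2270 kg/m³
  alloy steel: E = 211.7 GPa, ρ = 7865 kg/m³
  brass: E = 101.4 GPa, ρ = 8460 kg/m³
  beryllium: E = 297.9 GPa, ρ = 1856 kg/m³
  PEEK: E = 4.184 GPa, ρ = 1320 kg/m³
  beryllium: M = 9.30×10⁻³
  silicon carbide: M = 6.66×10⁻³
  borosilicate glass: M = 3.47×10⁻³
  alloy steel: M = 1.85×10⁻³
  stainless steel: M = 1.78×10⁻³
  PEEK: M = 1.55×10⁻³
  brass: M = 1.19×10⁻³
The maximum is for beryllium.

beryllium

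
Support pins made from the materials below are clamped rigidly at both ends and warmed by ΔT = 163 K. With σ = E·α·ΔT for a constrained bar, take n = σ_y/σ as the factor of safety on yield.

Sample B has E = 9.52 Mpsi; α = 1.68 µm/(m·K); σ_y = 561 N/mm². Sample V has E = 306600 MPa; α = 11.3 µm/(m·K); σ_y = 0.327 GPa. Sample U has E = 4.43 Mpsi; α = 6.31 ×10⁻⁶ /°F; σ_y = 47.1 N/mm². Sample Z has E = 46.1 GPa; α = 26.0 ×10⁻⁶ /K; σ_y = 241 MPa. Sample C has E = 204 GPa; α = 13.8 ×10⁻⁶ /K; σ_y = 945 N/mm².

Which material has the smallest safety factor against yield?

In consistent units (E in GPa, α in ×10⁻⁶/K, σ_y in MPa):
  sample B: E = 65.64, α = 1.68, σ_y = 561.0 → σ = 18.0 MPa, n = 31.2
  sample V: E = 306.6, α = 11.3, σ_y = 327.0 → σ = 565 MPa, n = 0.579
  sample U: E = 30.54, α = 11.4, σ_y = 47.10 → σ = 56.5 MPa, n = 0.833
  sample Z: E = 46.10, α = 26.0, σ_y = 241.0 → σ = 195 MPa, n = 1.23
  sample C: E = 204.0, α = 13.8, σ_y = 945.0 → σ = 459 MPa, n = 2.06
The minimum is sample V at n = 0.579.

sample V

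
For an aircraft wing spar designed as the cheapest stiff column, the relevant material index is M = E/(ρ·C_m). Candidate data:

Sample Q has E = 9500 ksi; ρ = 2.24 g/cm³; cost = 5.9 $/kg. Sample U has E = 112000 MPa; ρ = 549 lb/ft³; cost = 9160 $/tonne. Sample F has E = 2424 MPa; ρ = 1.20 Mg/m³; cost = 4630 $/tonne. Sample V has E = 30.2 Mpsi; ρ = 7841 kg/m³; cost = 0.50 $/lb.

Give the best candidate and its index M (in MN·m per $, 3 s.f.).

sample V, M = 24.1 MN·m per $

After converting to SI:
  sample Q: E = 65.50 GPa, ρ = 2240 kg/m³, cost = 5.900 $/kg
  sample U: E = 112.0 GPa, ρ = 8794 kg/m³, cost = 9.160 $/kg
  sample F: E = 2.424 GPa, ρ = 1200 kg/m³, cost = 4.630 $/kg
  sample V: E = 208.2 GPa, ρ = 7841 kg/m³, cost = 1.102 $/kg
  sample V: M = 24.1 MN·m per $
  sample Q: M = 4.96 MN·m per $
  sample U: M = 1.39 MN·m per $
  sample F: M = 0.436 MN·m per $
The maximum is for sample V.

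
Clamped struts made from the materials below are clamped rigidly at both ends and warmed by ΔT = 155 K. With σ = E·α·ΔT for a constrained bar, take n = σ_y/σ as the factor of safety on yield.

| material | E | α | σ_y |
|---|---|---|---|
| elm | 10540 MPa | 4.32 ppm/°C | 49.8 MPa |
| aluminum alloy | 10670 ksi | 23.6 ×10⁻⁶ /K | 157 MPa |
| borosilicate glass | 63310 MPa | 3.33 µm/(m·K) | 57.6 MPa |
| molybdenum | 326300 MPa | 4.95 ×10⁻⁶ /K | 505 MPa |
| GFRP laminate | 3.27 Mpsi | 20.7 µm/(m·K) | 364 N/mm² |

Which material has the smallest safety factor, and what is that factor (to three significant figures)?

aluminum alloy, n = 0.583

With everything in SI (GPa, ×10⁻⁶/K, MPa):
  elm: E = 10.54, α = 4.32, σ_y = 49.80 → σ = 7.06 MPa, n = 7.06
  aluminum alloy: E = 73.57, α = 23.6, σ_y = 157.0 → σ = 269 MPa, n = 0.583
  borosilicate glass: E = 63.31, α = 3.33, σ_y = 57.60 → σ = 32.7 MPa, n = 1.76
  molybdenum: E = 326.3, α = 4.95, σ_y = 505.0 → σ = 250 MPa, n = 2.02
  GFRP laminate: E = 22.55, α = 20.7, σ_y = 364.0 → σ = 72.3 MPa, n = 5.03
Smallest n: aluminum alloy with n = 0.583.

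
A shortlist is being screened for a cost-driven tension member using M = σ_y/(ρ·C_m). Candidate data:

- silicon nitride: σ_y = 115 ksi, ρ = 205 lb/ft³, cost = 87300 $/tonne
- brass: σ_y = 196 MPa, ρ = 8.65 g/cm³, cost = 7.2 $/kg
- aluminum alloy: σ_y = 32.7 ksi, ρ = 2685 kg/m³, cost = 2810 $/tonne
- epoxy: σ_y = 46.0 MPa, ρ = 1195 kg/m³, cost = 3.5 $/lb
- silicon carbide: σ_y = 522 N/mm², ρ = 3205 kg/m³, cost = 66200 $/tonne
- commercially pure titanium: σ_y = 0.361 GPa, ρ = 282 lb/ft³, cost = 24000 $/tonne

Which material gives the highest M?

aluminum alloy

After converting to SI:
  silicon nitride: σ_y = 792.9 MPa, ρ = 3284 kg/m³, cost = 87.30 $/kg
  brass: σ_y = 196.0 MPa, ρ = 8650 kg/m³, cost = 7.200 $/kg
  aluminum alloy: σ_y = 225.5 MPa, ρ = 2685 kg/m³, cost = 2.810 $/kg
  epoxy: σ_y = 46.00 MPa, ρ = 1195 kg/m³, cost = 7.716 $/kg
  silicon carbide: σ_y = 522.0 MPa, ρ = 3205 kg/m³, cost = 66.20 $/kg
  commercially pure titanium: σ_y = 361.0 MPa, ρ = 4517 kg/m³, cost = 24.00 $/kg
  aluminum alloy: M = 29.9 kN·m per $
  epoxy: M = 4.99 kN·m per $
  commercially pure titanium: M = 3.33 kN·m per $
  brass: M = 3.15 kN·m per $
  silicon nitride: M = 2.77 kN·m per $
  silicon carbide: M = 2.46 kN·m per $
Highest index: aluminum alloy.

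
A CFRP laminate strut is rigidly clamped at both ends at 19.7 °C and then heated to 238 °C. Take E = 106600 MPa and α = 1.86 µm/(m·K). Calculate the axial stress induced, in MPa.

E = 106600 MPa = 106.6 GPa.
ΔT = 218.3 K. Constrained thermal stress σ = E·α·ΔT = 106.6×10³ MPa × 1.86×10⁻⁶ × 218.3 = 43.3 MPa (compressive).

43.3 MPa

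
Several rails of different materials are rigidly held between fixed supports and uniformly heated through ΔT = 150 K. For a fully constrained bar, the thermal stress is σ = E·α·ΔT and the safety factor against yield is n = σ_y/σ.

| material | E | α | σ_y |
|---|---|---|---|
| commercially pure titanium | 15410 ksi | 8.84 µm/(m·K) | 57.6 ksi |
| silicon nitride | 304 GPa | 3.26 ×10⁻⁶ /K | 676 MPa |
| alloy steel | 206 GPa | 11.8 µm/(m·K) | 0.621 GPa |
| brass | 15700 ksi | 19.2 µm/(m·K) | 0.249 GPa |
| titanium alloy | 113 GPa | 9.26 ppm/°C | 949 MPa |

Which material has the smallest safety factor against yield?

Converting E to GPa, α to ×10⁻⁶/K, σ_y to MPa, then σ and n for each:
  commercially pure titanium: E = 106.2, α = 8.84, σ_y = 397.1 → σ = 141 MPa, n = 2.82
  silicon nitride: E = 304.0, α = 3.26, σ_y = 676.0 → σ = 149 MPa, n = 4.55
  alloy steel: E = 206.0, α = 11.8, σ_y = 621.0 → σ = 365 MPa, n = 1.70
  brass: E = 108.2, α = 19.2, σ_y = 249.0 → σ = 312 MPa, n = 0.799
  titanium alloy: E = 113.0, α = 9.26, σ_y = 949.0 → σ = 157 MPa, n = 6.05
Smallest n: brass with n = 0.799.

brass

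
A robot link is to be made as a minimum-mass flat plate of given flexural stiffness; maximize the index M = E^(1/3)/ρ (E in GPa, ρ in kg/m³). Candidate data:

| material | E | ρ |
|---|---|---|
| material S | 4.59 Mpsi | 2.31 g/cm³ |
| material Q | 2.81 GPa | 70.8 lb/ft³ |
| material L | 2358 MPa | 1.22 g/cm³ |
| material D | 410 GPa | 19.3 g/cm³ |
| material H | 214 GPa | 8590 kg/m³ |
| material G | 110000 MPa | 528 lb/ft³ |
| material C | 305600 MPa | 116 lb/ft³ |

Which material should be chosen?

material C

In SI units:
  material S: E = 31.65 GPa, ρ = 2310 kg/m³
  material Q: E = 2.810 GPa, ρ = 1134 kg/m³
  material L: E = 2.358 GPa, ρ = 1220 kg/m³
  material D: E = 410.0 GPa, ρ = 19300 kg/m³
  material H: E = 214.0 GPa, ρ = 8590 kg/m³
  material G: E = 110.0 GPa, ρ = 8458 kg/m³
  material C: E = 305.6 GPa, ρ = 1858 kg/m³
  material C: M = 3.62×10⁻³
  material S: M = 1.37×10⁻³
  material Q: M = 1.24×10⁻³
  material L: M = 1.09×10⁻³
  material H: M = 0.696×10⁻³
  material G: M = 0.567×10⁻³
  material D: M = 0.385×10⁻³
The maximum is for material C.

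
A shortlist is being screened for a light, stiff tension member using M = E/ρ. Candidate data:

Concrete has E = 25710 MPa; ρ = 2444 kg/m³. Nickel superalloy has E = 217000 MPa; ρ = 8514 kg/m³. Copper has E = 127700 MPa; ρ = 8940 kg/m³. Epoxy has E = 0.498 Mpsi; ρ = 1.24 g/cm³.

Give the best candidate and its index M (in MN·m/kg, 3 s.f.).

Putting every candidate on a common basis:
  concrete: E = 25.71 GPa, ρ = 2444 kg/m³
  nickel superalloy: E = 217.0 GPa, ρ = 8514 kg/m³
  copper: E = 127.7 GPa, ρ = 8940 kg/m³
  epoxy: E = 3.434 GPa, ρ = 1240 kg/m³
  nickel superalloy: M = 25.5 MN·m/kg
  copper: M = 14.3 MN·m/kg
  concrete: M = 10.5 MN·m/kg
  epoxy: M = 2.77 MN·m/kg
The maximum is for nickel superalloy.

nickel superalloy, M = 25.5 MN·m/kg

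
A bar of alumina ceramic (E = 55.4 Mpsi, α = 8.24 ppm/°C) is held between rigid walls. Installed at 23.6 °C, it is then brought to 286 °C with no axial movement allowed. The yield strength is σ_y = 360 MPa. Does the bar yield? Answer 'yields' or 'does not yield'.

E = 55.4 Mpsi = 382.0 GPa.
ΔT = 262.4 K. Constrained thermal stress σ = E·α·ΔT = 382.0×10³ MPa × 8.24×10⁻⁶ × 262.4 = 826 MPa (compressive).
Compare to σ_y = 360 MPa: σ ≥ σ_y, so it yields.

yields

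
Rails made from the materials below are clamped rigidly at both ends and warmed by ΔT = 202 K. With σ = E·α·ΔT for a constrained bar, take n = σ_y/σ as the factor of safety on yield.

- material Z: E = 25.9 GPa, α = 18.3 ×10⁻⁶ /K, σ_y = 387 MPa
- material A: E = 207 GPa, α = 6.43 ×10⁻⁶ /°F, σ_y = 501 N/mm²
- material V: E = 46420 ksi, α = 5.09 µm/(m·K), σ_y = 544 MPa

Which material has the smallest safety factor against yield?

With everything in SI (GPa, ×10⁻⁶/K, MPa):
  material Z: E = 25.90, α = 18.3, σ_y = 387.0 → σ = 95.7 MPa, n = 4.04
  material A: E = 207.0, α = 11.6, σ_y = 501.0 → σ = 484 MPa, n = 1.04
  material V: E = 320.1, α = 5.09, σ_y = 544.0 → σ = 329 MPa, n = 1.65
The minimum is material A at n = 1.04.

material A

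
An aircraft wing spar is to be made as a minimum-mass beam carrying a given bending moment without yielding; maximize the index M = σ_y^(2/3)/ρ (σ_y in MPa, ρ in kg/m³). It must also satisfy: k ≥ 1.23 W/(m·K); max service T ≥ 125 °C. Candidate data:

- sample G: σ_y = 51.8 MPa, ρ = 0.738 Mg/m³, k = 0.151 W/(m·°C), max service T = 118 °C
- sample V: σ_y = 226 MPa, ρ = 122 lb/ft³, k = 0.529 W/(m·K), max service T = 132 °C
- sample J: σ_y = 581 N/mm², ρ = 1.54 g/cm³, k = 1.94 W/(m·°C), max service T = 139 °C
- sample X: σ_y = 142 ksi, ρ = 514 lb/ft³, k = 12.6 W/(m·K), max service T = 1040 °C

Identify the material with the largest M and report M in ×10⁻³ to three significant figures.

Screen on constraints: k ≥ 1.23 W/(m·K); max service T ≥ 125 °C. Survivors: sample J, sample X.
After converting to SI:
  sample J: σ_y = 581.0 MPa, ρ = 1540 kg/m³
  sample X: σ_y = 979.1 MPa, ρ = 8233 kg/m³
  sample J: M = 45.2×10⁻³
  sample X: M = 12.0×10⁻³
Sample J has the largest M.

sample J, M = 45.2×10⁻³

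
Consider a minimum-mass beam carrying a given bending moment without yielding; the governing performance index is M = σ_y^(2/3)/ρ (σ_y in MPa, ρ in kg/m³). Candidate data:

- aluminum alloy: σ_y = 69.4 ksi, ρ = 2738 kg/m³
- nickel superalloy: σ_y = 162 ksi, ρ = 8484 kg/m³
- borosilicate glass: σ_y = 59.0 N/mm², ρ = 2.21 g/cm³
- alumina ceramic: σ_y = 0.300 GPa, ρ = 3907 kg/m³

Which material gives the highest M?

aluminum alloy

Putting every candidate on a common basis:
  aluminum alloy: σ_y = 478.5 MPa, ρ = 2738 kg/m³
  nickel superalloy: σ_y = 1117 MPa, ρ = 8484 kg/m³
  borosilicate glass: σ_y = 59.00 MPa, ρ = 2210 kg/m³
  alumina ceramic: σ_y = 300.0 MPa, ρ = 3907 kg/m³
  aluminum alloy: M = 22.3×10⁻³
  nickel superalloy: M = 12.7×10⁻³
  alumina ceramic: M = 11.5×10⁻³
  borosilicate glass: M = 6.86×10⁻³
Aluminum alloy has the largest M.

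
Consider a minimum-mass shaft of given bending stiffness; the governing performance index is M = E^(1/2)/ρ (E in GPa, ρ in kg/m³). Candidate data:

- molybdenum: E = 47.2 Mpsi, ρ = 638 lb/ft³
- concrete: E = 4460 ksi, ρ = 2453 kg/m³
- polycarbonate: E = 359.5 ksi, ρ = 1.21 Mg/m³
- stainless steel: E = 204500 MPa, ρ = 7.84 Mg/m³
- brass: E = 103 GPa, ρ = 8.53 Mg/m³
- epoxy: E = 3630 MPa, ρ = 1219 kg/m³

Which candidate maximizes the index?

In SI units:
  molybdenum: E = 325.4 GPa, ρ = 10220 kg/m³
  concrete: E = 30.75 GPa, ρ = 2453 kg/m³
  polycarbonate: E = 2.479 GPa, ρ = 1210 kg/m³
  stainless steel: E = 204.5 GPa, ρ = 7840 kg/m³
  brass: E = 103.0 GPa, ρ = 8530 kg/m³
  epoxy: E = 3.630 GPa, ρ = 1219 kg/m³
  concrete: M = 2.26×10⁻³
  stainless steel: M = 1.82×10⁻³
  molybdenum: M = 1.77×10⁻³
  epoxy: M = 1.56×10⁻³
  polycarbonate: M = 1.30×10⁻³
  brass: M = 1.19×10⁻³
Concrete ranks first.

concrete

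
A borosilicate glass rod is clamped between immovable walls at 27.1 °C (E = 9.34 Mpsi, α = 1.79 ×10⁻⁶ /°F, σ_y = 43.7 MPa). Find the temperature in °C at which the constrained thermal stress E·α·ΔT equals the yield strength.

238 °C

E = 9.34 Mpsi = 64.40 GPa.
α = 1.79×10⁻⁶/°F × 9/5 = 3.22×10⁻⁶/K.
E·α·ΔT = 43.70 MPa ⇒ ΔT = 43.70 / (64.40×10³ × 3.22×10⁻⁶) = 210.6 K.
T = 27.1 + 210.6 = 237.7 °C.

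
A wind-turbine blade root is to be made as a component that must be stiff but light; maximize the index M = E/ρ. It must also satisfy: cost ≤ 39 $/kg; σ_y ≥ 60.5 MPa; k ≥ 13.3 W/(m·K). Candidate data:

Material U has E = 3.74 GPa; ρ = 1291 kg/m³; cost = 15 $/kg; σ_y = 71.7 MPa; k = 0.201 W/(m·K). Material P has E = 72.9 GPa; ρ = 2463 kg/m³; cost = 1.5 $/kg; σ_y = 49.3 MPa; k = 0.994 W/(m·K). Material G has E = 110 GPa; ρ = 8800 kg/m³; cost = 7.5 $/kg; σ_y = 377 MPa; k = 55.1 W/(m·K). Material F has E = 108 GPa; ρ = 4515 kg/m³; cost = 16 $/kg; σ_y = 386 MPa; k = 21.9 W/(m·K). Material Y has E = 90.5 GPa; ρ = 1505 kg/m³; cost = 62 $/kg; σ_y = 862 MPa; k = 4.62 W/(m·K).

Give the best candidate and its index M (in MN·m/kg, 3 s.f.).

Screen on constraints: cost ≤ 39 $/kg; σ_y ≥ 60.5 MPa; k ≥ 13.3 W/(m·K). Survivors: material G, material F.
Per-candidate index values:
  material F: M = 23.9 MN·m/kg
  material G: M = 12.5 MN·m/kg
Highest index: material F.

material F, M = 23.9 MN·m/kg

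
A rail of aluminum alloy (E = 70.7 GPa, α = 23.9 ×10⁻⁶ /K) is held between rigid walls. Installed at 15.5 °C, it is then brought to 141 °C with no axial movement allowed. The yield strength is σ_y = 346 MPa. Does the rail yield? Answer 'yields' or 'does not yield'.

does not yield

ΔT = 125.5 K. Constrained thermal stress σ = E·α·ΔT = 70.70×10³ MPa × 23.9×10⁻⁶ × 125.5 = 212 MPa (compressive).
Compare to σ_y = 346 MPa: σ < σ_y, so it does not yield.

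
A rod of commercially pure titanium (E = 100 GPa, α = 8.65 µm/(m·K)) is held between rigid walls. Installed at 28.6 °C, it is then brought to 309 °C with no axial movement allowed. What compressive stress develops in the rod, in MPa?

ΔT = 280.4 K. Constrained thermal stress σ = E·α·ΔT = 100.0×10³ MPa × 8.65×10⁻⁶ × 280.4 = 243 MPa (compressive).

243 MPa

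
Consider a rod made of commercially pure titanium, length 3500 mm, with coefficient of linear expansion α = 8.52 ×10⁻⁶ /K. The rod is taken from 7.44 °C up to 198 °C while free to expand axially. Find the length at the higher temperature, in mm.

ΔT = 198 − 7.44 = 190.6 K.
ΔL = α·L₀·ΔT = 8.52×10⁻⁶ × 3500 mm × 190.6 K = 5.68 mm.
L = L₀ + ΔL = 3500 + 5.68 = 3505.7 mm.

3505.7 mm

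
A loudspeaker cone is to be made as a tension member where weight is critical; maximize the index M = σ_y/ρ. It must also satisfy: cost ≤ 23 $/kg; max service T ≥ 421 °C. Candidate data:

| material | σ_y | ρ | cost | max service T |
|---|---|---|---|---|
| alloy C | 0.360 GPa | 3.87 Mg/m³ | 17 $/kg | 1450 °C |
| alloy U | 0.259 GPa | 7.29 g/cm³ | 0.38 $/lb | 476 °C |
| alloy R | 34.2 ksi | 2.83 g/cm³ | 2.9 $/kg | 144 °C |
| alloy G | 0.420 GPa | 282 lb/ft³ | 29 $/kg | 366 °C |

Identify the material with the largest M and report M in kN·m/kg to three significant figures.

alloy C, M = 93.0 kN·m/kg

Screen on constraints: cost ≤ 23 $/kg; max service T ≥ 421 °C. Survivors: alloy C, alloy U.
Convert each candidate to consistent units, then evaluate M:
  alloy C: σ_y = 360.0 MPa, ρ = 3870 kg/m³
  alloy U: σ_y = 259.0 MPa, ρ = 7290 kg/m³
  alloy C: M = 93.0 kN·m/kg
  alloy U: M = 35.5 kN·m/kg
Alloy C has the largest M.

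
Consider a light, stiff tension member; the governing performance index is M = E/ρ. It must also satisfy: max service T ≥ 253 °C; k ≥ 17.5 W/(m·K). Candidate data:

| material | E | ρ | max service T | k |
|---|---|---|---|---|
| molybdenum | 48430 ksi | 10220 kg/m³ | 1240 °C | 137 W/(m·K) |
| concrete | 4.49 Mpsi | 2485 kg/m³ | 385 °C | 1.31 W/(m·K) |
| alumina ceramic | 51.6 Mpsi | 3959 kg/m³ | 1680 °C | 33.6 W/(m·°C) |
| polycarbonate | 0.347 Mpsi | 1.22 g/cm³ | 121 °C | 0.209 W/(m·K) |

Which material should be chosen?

alumina ceramic

Screen on constraints: max service T ≥ 253 °C; k ≥ 17.5 W/(m·K). Survivors: molybdenum, alumina ceramic.
Putting every candidate on a common basis:
  molybdenum: E = 333.9 GPa, ρ = 10220 kg/m³
  alumina ceramic: E = 355.8 GPa, ρ = 3959 kg/m³
  alumina ceramic: M = 89.9 MN·m/kg
  molybdenum: M = 32.7 MN·m/kg
Highest index: alumina ceramic.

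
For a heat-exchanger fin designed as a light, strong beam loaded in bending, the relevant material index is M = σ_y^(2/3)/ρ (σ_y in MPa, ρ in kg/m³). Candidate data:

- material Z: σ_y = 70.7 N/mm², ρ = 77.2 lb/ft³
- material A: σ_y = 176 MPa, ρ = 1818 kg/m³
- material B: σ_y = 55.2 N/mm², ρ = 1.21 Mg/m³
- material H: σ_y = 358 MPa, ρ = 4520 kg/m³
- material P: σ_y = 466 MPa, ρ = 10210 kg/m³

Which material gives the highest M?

material A

Normalizing units and computing the index:
  material Z: σ_y = 70.70 MPa, ρ = 1237 kg/m³
  material A: σ_y = 176.0 MPa, ρ = 1818 kg/m³
  material B: σ_y = 55.20 MPa, ρ = 1210 kg/m³
  material H: σ_y = 358.0 MPa, ρ = 4520 kg/m³
  material P: σ_y = 466.0 MPa, ρ = 10210 kg/m³
  material A: M = 17.3×10⁻³
  material Z: M = 13.8×10⁻³
  material B: M = 12.0×10⁻³
  material H: M = 11.2×10⁻³
  material P: M = 5.89×10⁻³
Highest index: material A.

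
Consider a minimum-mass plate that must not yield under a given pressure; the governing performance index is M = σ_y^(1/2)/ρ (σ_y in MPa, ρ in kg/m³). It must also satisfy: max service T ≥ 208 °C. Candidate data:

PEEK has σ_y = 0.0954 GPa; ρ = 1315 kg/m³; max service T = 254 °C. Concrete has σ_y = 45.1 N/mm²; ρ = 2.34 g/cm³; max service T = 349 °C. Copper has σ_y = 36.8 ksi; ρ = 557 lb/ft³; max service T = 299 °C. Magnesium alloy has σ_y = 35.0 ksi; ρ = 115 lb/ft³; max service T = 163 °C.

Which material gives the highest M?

PEEK

Screen on constraints: max service T ≥ 208 °C. Survivors: PEEK, concrete, copper.
Convert each candidate to consistent units, then evaluate M:
  PEEK: σ_y = 95.40 MPa, ρ = 1315 kg/m³
  concrete: σ_y = 45.10 MPa, ρ = 2340 kg/m³
  copper: σ_y = 253.7 MPa, ρ = 8922 kg/m³
  PEEK: M = 7.43×10⁻³
  concrete: M = 2.87×10⁻³
  copper: M = 1.79×10⁻³
The maximum is for PEEK.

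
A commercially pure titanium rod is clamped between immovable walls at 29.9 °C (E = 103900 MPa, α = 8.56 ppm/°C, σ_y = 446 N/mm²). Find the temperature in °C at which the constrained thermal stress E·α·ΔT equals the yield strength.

531 °C

E = 103900 MPa = 103.9 GPa.
σ_y = 446 N/mm² = 446.0 MPa.
E·α·ΔT = 446.0 MPa ⇒ ΔT = 446.0 / (103.9×10³ × 8.56×10⁻⁶) = 501.5 K.
T = 29.9 + 501.5 = 531.4 °C.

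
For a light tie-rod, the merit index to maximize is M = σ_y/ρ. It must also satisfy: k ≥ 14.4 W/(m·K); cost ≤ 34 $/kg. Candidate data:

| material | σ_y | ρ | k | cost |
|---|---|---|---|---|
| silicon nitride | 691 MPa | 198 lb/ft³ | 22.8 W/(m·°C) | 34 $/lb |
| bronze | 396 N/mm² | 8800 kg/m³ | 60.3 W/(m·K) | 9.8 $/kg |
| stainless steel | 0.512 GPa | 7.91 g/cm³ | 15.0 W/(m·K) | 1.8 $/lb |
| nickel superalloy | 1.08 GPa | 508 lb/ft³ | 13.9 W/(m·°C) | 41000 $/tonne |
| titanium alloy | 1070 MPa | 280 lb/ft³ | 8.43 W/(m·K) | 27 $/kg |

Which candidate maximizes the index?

stainless steel

Screen on constraints: k ≥ 14.4 W/(m·K); cost ≤ 34 $/kg. Survivors: bronze, stainless steel.
Normalizing units and computing the index:
  bronze: σ_y = 396.0 MPa, ρ = 8800 kg/m³
  stainless steel: σ_y = 512.0 MPa, ρ = 7910 kg/m³
  stainless steel: M = 64.7 kN·m/kg
  bronze: M = 45.0 kN·m/kg
Stainless steel ranks first.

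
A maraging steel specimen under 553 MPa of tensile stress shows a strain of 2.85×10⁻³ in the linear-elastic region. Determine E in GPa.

E = σ/ε = 553 MPa / 2.85×10⁻³ = 194000 MPa = 194 GPa.

194 GPa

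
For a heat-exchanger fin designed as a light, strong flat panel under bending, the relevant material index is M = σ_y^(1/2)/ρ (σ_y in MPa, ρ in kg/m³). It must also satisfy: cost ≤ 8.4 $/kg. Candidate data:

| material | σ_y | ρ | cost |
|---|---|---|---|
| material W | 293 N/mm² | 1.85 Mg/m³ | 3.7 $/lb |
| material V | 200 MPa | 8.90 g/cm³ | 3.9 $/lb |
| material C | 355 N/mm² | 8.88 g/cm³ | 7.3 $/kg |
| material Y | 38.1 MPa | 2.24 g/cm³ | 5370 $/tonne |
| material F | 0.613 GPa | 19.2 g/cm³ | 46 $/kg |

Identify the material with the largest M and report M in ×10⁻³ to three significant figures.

material W, M = 9.25×10⁻³

Screen on constraints: cost ≤ 8.4 $/kg. Survivors: material W, material C, material Y.
Convert each candidate to consistent units, then evaluate M:
  material W: σ_y = 293.0 MPa, ρ = 1850 kg/m³
  material C: σ_y = 355.0 MPa, ρ = 8880 kg/m³
  material Y: σ_y = 38.10 MPa, ρ = 2240 kg/m³
  material W: M = 9.25×10⁻³
  material Y: M = 2.76×10⁻³
  material C: M = 2.12×10⁻³
Material W has the largest M.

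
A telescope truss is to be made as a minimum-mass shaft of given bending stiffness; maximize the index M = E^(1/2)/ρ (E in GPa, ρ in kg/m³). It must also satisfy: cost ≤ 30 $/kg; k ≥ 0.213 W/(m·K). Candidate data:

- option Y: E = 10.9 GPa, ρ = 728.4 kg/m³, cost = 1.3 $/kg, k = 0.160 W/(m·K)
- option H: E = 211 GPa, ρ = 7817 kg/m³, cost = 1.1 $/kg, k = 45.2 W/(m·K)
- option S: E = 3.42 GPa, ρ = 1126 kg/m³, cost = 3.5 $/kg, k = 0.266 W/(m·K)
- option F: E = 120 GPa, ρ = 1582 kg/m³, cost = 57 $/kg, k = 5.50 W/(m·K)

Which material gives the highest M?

Screen on constraints: cost ≤ 30 $/kg; k ≥ 0.213 W/(m·K). Survivors: option H, option S.
Per-candidate index values:
  option H: M = 1.86×10⁻³
  option S: M = 1.64×10⁻³
Highest index: option H.

option H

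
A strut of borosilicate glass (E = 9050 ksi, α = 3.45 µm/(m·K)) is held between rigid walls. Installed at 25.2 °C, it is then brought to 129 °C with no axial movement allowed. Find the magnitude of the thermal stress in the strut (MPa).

E = 9050 ksi = 62.40 GPa.
ΔT = 103.8 K. Constrained thermal stress σ = E·α·ΔT = 62.40×10³ MPa × 3.45×10⁻⁶ × 103.8 = 22.3 MPa (compressive).

22.3 MPa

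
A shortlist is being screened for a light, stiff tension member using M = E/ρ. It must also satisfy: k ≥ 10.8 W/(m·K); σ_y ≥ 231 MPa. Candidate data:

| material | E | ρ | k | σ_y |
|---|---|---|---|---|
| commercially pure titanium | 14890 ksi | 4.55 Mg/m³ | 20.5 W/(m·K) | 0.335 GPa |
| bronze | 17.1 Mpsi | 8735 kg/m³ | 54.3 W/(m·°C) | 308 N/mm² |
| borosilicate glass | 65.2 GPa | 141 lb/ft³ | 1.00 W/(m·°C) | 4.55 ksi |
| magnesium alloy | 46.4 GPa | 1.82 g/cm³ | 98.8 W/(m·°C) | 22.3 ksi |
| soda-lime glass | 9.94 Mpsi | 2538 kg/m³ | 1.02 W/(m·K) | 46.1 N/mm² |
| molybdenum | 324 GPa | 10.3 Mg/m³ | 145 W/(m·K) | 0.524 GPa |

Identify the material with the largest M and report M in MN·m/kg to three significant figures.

molybdenum, M = 31.5 MN·m/kg

Screen on constraints: k ≥ 10.8 W/(m·K); σ_y ≥ 231 MPa. Survivors: commercially pure titanium, bronze, molybdenum.
Convert each candidate to consistent units, then evaluate M:
  commercially pure titanium: E = 102.7 GPa, ρ = 4550 kg/m³
  bronze: E = 117.9 GPa, ρ = 8735 kg/m³
  molybdenum: E = 324.0 GPa, ρ = 10300 kg/m³
  molybdenum: M = 31.5 MN·m/kg
  commercially pure titanium: M = 22.6 MN·m/kg
  bronze: M = 13.5 MN·m/kg
Highest index: molybdenum.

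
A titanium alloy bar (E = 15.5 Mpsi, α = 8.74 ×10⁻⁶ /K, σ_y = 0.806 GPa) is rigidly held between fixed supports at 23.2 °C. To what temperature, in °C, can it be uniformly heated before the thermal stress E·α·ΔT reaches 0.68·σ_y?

E = 15.5 Mpsi = 106.9 GPa.
σ_y = 0.806 GPa = 806.0 MPa.
E·α·ΔT = 548.1 MPa ⇒ ΔT = 548.1 / (106.9×10³ × 8.74×10⁻⁶) = 586.8 K.
T = 23.2 + 586.8 = 610.0 °C.

610 °C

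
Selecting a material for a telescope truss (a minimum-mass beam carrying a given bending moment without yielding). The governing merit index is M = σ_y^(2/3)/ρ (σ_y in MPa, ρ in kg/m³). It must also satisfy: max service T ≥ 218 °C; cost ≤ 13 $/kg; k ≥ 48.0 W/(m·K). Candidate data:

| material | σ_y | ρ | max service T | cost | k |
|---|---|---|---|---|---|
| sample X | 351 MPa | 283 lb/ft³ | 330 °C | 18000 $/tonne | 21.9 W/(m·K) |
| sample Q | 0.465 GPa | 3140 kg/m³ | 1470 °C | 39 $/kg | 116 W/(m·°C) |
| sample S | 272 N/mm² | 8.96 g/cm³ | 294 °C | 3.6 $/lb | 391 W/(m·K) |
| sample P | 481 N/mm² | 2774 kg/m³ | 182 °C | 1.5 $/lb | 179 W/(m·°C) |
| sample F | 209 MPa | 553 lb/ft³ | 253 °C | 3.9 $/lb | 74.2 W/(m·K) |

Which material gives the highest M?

sample S

Screen on constraints: max service T ≥ 218 °C; cost ≤ 13 $/kg; k ≥ 48.0 W/(m·K). Survivors: sample S, sample F.
Normalizing units and computing the index:
  sample S: σ_y = 272.0 MPa, ρ = 8960 kg/m³
  sample F: σ_y = 209.0 MPa, ρ = 8858 kg/m³
  sample S: M = 4.69×10⁻³
  sample F: M = 3.98×10⁻³
Sample S has the largest M.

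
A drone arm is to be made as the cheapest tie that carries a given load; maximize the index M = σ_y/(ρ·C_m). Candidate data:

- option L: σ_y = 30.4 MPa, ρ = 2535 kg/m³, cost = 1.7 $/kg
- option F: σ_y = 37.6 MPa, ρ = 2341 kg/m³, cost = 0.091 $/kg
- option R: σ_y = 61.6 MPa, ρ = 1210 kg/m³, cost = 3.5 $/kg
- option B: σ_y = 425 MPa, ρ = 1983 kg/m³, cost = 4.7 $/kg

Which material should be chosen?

option F

Computing M directly (units already consistent):
  option F: M = 177 kN·m per $
  option B: M = 45.6 kN·m per $
  option R: M = 14.5 kN·m per $
  option L: M = 7.05 kN·m per $
Option F ranks first.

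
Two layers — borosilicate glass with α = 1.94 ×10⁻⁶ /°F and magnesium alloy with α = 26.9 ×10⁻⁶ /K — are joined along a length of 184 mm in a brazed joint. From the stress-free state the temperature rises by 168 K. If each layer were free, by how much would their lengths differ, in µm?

724 µm

borosilicate glass: α = 1.94×10⁻⁶/°F × 9/5 = 3.49×10⁻⁶/K.
Δα = |3.49 − 26.9|×10⁻⁶/K = 23.4×10⁻⁶/K.
ΔL_mismatch = Δα·L·ΔT = 23.4×10⁻⁶ × 184.0 mm × 168.0 K = 724 µm.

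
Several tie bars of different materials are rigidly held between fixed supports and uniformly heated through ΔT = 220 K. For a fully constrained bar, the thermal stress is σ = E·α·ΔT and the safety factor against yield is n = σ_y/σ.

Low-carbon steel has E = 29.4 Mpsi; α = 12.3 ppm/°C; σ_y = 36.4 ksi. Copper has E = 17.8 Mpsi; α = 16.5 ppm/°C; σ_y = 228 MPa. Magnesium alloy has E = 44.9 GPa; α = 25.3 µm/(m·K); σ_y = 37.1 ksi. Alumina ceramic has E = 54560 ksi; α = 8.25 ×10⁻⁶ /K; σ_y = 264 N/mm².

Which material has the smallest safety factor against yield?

alumina ceramic

Converting E to GPa, α to ×10⁻⁶/K, σ_y to MPa, then σ and n for each:
  low-carbon steel: E = 202.7, α = 12.3, σ_y = 251.0 → σ = 549 MPa, n = 0.458
  copper: E = 122.7, α = 16.5, σ_y = 228.0 → σ = 445 MPa, n = 0.512
  magnesium alloy: E = 44.90, α = 25.3, σ_y = 255.8 → σ = 250 MPa, n = 1.02
  alumina ceramic: E = 376.2, α = 8.25, σ_y = 264.0 → σ = 683 MPa, n = 0.387
Smallest n: alumina ceramic with n = 0.387.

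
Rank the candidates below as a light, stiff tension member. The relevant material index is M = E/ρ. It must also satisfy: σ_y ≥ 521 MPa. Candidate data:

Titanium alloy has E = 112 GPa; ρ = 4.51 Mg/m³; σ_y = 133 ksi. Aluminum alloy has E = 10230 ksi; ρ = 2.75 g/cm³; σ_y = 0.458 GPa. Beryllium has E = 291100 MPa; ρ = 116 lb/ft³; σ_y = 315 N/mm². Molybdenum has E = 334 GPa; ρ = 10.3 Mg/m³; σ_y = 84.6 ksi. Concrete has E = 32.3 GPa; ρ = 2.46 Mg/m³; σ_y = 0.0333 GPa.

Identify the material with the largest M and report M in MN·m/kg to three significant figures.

Screen on constraints: σ_y ≥ 521 MPa. Survivors: titanium alloy, molybdenum.
After converting to SI:
  titanium alloy: E = 112.0 GPa, ρ = 4510 kg/m³
  molybdenum: E = 334.0 GPa, ρ = 10300 kg/m³
  molybdenum: M = 32.4 MN·m/kg
  titanium alloy: M = 24.8 MN·m/kg
Molybdenum has the largest M.

molybdenum, M = 32.4 MN·m/kg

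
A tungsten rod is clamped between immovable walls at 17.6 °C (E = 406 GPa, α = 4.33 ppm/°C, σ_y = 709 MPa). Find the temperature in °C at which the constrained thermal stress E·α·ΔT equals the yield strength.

421 °C

E·α·ΔT = 709.0 MPa ⇒ ΔT = 709.0 / (406.0×10³ × 4.33×10⁻⁶) = 403.3 K.
T = 17.6 + 403.3 = 420.9 °C.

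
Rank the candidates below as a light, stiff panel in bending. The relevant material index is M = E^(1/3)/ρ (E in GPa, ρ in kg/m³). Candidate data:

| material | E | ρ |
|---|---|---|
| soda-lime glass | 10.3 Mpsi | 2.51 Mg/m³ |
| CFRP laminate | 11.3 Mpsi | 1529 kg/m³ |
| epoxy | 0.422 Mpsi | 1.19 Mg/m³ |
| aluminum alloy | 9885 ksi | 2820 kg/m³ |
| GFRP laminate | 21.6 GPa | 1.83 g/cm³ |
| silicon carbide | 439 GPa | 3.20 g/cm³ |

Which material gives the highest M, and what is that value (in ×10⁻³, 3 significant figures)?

After converting to SI:
  soda-lime glass: E = 71.02 GPa, ρ = 2510 kg/m³
  CFRP laminate: E = 77.91 GPa, ρ = 1529 kg/m³
  epoxy: E = 2.910 GPa, ρ = 1190 kg/m³
  aluminum alloy: E = 68.15 GPa, ρ = 2820 kg/m³
  GFRP laminate: E = 21.60 GPa, ρ = 1830 kg/m³
  silicon carbide: E = 439.0 GPa, ρ = 3200 kg/m³
  CFRP laminate: M = 2.79×10⁻³
  silicon carbide: M = 2.38×10⁻³
  soda-lime glass: M = 1.65×10⁻³
  GFRP laminate: M = 1.52×10⁻³
  aluminum alloy: M = 1.45×10⁻³
  epoxy: M = 1.20×10⁻³
Highest index: CFRP laminate.

CFRP laminate, M = 2.79×10⁻³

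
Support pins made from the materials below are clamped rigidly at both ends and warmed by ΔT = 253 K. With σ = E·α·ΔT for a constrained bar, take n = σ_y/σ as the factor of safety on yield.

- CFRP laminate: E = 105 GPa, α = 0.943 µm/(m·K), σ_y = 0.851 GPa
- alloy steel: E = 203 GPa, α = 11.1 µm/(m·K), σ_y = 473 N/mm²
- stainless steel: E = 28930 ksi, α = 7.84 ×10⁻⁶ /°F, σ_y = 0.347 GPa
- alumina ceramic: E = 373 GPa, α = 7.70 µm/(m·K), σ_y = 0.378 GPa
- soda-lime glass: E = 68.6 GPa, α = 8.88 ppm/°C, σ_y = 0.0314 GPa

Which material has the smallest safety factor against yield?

Converting E to GPa, α to ×10⁻⁶/K, σ_y to MPa, then σ and n for each:
  CFRP laminate: E = 105.0, α = 0.943, σ_y = 851.0 → σ = 25.1 MPa, n = 34.0
  alloy steel: E = 203.0, α = 11.1, σ_y = 473.0 → σ = 570 MPa, n = 0.830
  stainless steel: E = 199.5, α = 14.1, σ_y = 347.0 → σ = 712 MPa, n = 0.487
  alumina ceramic: E = 373.0, α = 7.70, σ_y = 378.0 → σ = 727 MPa, n = 0.520
  soda-lime glass: E = 68.60, α = 8.88, σ_y = 31.40 → σ = 154 MPa, n = 0.204
The minimum is soda-lime glass at n = 0.204.

soda-lime glass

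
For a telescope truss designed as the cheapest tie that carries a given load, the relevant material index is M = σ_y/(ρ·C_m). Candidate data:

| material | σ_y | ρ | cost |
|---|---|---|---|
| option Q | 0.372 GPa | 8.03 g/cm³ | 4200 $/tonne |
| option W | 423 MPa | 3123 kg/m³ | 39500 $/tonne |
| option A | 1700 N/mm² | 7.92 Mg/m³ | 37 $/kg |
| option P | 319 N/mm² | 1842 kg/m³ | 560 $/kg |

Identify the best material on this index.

option Q

Convert each candidate to consistent units, then evaluate M:
  option Q: σ_y = 372.0 MPa, ρ = 8030 kg/m³, cost = 4.200 $/kg
  option W: σ_y = 423.0 MPa, ρ = 3123 kg/m³, cost = 39.50 $/kg
  option A: σ_y = 1700 MPa, ρ = 7920 kg/m³, cost = 37.00 $/kg
  option P: σ_y = 319.0 MPa, ρ = 1842 kg/m³, cost = 560.0 $/kg
  option Q: M = 11.0 kN·m per $
  option A: M = 5.80 kN·m per $
  option W: M = 3.43 kN·m per $
  option P: M = 0.309 kN·m per $
Option Q has the largest M.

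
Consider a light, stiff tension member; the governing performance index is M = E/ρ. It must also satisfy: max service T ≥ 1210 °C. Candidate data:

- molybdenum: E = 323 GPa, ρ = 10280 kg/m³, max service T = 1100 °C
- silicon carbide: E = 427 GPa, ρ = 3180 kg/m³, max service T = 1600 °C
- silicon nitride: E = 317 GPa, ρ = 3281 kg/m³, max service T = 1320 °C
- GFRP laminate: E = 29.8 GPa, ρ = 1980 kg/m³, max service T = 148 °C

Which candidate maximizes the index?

Screen on constraints: max service T ≥ 1210 °C. Survivors: silicon carbide, silicon nitride.
Computing M directly (units already consistent):
  silicon carbide: M = 134 MN·m/kg
  silicon nitride: M = 96.6 MN·m/kg
Silicon carbide ranks first.

silicon carbide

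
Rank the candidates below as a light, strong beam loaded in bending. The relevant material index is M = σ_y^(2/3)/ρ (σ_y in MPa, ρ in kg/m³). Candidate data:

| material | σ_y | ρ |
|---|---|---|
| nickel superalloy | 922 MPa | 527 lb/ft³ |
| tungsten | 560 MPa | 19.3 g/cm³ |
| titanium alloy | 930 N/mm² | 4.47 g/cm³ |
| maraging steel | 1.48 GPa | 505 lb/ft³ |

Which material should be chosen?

After converting to SI:
  nickel superalloy: σ_y = 922.0 MPa, ρ = 8442 kg/m³
  tungsten: σ_y = 560.0 MPa, ρ = 19300 kg/m³
  titanium alloy: σ_y = 930.0 MPa, ρ = 4470 kg/m³
  maraging steel: σ_y = 1480 MPa, ρ = 8089 kg/m³
  titanium alloy: M = 21.3×10⁻³
  maraging steel: M = 16.1×10⁻³
  nickel superalloy: M = 11.2×10⁻³
  tungsten: M = 3.52×10⁻³
The maximum is for titanium alloy.

titanium alloy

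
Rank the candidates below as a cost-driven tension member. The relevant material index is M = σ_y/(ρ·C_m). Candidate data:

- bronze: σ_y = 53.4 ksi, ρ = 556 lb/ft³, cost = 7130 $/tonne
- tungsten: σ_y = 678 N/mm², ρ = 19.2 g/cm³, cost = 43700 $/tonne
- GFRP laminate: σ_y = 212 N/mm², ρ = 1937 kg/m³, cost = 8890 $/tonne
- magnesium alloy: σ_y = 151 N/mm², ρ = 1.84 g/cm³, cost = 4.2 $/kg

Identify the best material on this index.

magnesium alloy

Normalizing units and computing the index:
  bronze: σ_y = 368.2 MPa, ρ = 8906 kg/m³, cost = 7.130 $/kg
  tungsten: σ_y = 678.0 MPa, ρ = 19200 kg/m³, cost = 43.70 $/kg
  GFRP laminate: σ_y = 212.0 MPa, ρ = 1937 kg/m³, cost = 8.890 $/kg
  magnesium alloy: σ_y = 151.0 MPa, ρ = 1840 kg/m³, cost = 4.200 $/kg
  magnesium alloy: M = 19.5 kN·m per $
  GFRP laminate: M = 12.3 kN·m per $
  bronze: M = 5.80 kN·m per $
  tungsten: M = 0.808 kN·m per $
Magnesium alloy ranks first.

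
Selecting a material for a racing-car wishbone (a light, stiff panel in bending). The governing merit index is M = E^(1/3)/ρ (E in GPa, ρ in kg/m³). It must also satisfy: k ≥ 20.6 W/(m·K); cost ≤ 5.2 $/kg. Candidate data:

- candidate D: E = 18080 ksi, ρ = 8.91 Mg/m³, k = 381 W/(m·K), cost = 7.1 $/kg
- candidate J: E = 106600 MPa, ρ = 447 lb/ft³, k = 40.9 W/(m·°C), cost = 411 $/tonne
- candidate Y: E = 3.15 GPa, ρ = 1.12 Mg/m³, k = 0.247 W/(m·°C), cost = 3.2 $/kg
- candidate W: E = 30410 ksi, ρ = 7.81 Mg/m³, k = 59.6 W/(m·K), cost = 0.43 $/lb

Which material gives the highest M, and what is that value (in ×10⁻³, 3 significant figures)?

Screen on constraints: k ≥ 20.6 W/(m·K); cost ≤ 5.2 $/kg. Survivors: candidate J, candidate W.
After converting to SI:
  candidate J: E = 106.6 GPa, ρ = 7160 kg/m³
  candidate W: E = 209.7 GPa, ρ = 7810 kg/m³
  candidate W: M = 0.761×10⁻³
  candidate J: M = 0.662×10⁻³
Candidate W has the largest M.

candidate W, M = 0.761×10⁻³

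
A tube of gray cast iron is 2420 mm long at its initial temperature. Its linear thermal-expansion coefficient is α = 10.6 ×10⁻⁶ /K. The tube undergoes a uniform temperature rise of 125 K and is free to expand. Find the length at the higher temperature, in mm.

2423.2 mm

ΔL = α·L₀·ΔT = 10.6×10⁻⁶ × 2420 mm × 125.0 K = 3.21 mm.
L = L₀ + ΔL = 2420 + 3.21 = 2423.2 mm.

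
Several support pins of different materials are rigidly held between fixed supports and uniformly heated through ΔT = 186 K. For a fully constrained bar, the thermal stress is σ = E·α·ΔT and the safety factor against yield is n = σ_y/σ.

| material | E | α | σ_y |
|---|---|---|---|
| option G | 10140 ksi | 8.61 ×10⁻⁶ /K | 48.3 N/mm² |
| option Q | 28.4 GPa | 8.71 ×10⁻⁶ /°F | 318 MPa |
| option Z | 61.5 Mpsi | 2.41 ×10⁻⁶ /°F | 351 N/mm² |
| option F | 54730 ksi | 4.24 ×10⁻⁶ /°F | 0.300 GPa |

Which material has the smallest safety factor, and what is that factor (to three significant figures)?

Per material, after unit conversion:
  option G: E = 69.91, α = 8.61, σ_y = 48.30 → σ = 112 MPa, n = 0.431
  option Q: E = 28.40, α = 15.7, σ_y = 318.0 → σ = 82.8 MPa, n = 3.84
  option Z: E = 424.0, α = 4.34, σ_y = 351.0 → σ = 342 MPa, n = 1.03
  option F: E = 377.4, α = 7.63, σ_y = 300.0 → σ = 536 MPa, n = 0.560
The minimum is option G at n = 0.431.

option G, n = 0.431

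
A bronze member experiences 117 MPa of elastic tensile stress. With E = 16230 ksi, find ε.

E = 16230 ksi = 111.9 GPa = 111900 MPa.
ε = σ/E = 117 / 111900 = 1.05×10⁻³.

1.05×10⁻³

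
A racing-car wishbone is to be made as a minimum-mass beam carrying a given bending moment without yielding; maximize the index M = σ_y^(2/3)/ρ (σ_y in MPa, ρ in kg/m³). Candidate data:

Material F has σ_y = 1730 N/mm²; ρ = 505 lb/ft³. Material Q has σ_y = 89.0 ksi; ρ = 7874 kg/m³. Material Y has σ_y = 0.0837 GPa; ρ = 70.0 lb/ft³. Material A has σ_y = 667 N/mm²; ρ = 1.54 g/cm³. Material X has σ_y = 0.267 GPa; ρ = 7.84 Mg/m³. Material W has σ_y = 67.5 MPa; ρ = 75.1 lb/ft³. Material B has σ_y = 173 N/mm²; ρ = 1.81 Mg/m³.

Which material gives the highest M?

Normalizing units and computing the index:
  material F: σ_y = 1730 MPa, ρ = 8089 kg/m³
  material Q: σ_y = 613.6 MPa, ρ = 7874 kg/m³
  material Y: σ_y = 83.70 MPa, ρ = 1121 kg/m³
  material A: σ_y = 667.0 MPa, ρ = 1540 kg/m³
  material X: σ_y = 267.0 MPa, ρ = 7840 kg/m³
  material W: σ_y = 67.50 MPa, ρ = 1203 kg/m³
  material B: σ_y = 173.0 MPa, ρ = 1810 kg/m³
  material A: M = 49.6×10⁻³
  material F: M = 17.8×10⁻³
  material B: M = 17.2×10⁻³
  material Y: M = 17.1×10⁻³
  material W: M = 13.8×10⁻³
  material Q: M = 9.17×10⁻³
  material X: M = 5.29×10⁻³
The maximum is for material A.

material A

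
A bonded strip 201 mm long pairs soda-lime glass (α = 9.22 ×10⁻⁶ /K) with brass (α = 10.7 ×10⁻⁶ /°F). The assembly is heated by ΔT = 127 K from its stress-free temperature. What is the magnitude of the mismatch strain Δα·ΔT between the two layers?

1.28×10⁻³

brass: α = 10.7×10⁻⁶/°F × 9/5 = 19.3×10⁻⁶/K.
Δα = |9.22 − 19.3|×10⁻⁶/K = 10.0×10⁻⁶/K.
Mismatch strain = Δα·ΔT = 10.0×10⁻⁶ × 127.0 = 1.28×10⁻³.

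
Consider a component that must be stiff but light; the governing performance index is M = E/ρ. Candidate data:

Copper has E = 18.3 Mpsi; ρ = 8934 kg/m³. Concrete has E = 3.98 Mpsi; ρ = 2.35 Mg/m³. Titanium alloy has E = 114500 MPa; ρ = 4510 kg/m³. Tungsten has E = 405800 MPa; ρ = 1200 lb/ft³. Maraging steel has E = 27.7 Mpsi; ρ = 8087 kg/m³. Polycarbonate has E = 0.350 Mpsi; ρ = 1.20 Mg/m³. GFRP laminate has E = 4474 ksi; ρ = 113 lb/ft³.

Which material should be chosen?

titanium alloy

Normalizing units and computing the index:
  copper: E = 126.2 GPa, ρ = 8934 kg/m³
  concrete: E = 27.44 GPa, ρ = 2350 kg/m³
  titanium alloy: E = 114.5 GPa, ρ = 4510 kg/m³
  tungsten: E = 405.8 GPa, ρ = 19220 kg/m³
  maraging steel: E = 191.0 GPa, ρ = 8087 kg/m³
  polycarbonate: E = 2.413 GPa, ρ = 1200 kg/m³
  GFRP laminate: E = 30.85 GPa, ρ = 1810 kg/m³
  titanium alloy: M = 25.4 MN·m/kg
  maraging steel: M = 23.6 MN·m/kg
  tungsten: M = 21.1 MN·m/kg
  GFRP laminate: M = 17.0 MN·m/kg
  copper: M = 14.1 MN·m/kg
  concrete: M = 11.7 MN·m/kg
  polycarbonate: M = 2.01 MN·m/kg
The maximum is for titanium alloy.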